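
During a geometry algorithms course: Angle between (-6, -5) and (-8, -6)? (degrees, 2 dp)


u.v = 78, |u| = sqrt(61) = 7.8102, |v| = sqrt(100) = 10
cos(theta) = u.v/(|u||v|) = 78/sqrt(6100) = 0.998688
theta = acos(0.998688) = 2.94 degrees

2.94 degrees


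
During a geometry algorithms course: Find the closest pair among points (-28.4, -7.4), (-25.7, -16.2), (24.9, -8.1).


d(P0,P1) = 9.2049, d(P0,P2) = 53.3046, d(P1,P2) = 51.2442
Closest: P0 and P1

Closest pair: (-28.4, -7.4) and (-25.7, -16.2), distance = 9.2049


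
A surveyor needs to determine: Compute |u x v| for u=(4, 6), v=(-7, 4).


|u x v| = |4*4 - 6*(-7)|
= |16 - (-42)| = 58

58


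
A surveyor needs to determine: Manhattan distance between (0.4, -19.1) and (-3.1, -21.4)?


|0.4-(-3.1)| + |(-19.1)-(-21.4)| = 3.5 + 2.3 = 5.8

5.8


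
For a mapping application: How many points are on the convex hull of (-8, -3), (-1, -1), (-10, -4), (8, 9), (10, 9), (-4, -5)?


Convex hull vertices (CCW): (-10, -4), (-4, -5), (10, 9), (8, 9)
Count = 4

4


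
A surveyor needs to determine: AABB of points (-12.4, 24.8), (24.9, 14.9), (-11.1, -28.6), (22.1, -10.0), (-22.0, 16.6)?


x range: [-22, 24.9]
y range: [-28.6, 24.8]
Bounding box: (-22,-28.6) to (24.9,24.8)

(-22,-28.6) to (24.9,24.8)


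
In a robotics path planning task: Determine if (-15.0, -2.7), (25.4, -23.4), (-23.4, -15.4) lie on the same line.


Cross product: (25.4-(-15))*((-15.4)-(-2.7)) - ((-23.4)-(-2.7))*((-23.4)-(-15))
= -686.96

No, not collinear


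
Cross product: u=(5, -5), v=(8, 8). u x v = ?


u x v = u_x*v_y - u_y*v_x = 5*8 - (-5)*8
= 40 - (-40) = 80

80


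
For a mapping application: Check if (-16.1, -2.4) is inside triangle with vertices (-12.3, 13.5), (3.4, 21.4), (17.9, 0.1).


Cross products: AB x AP = -219.61, BC x BP = -760.45, CA x CP = 531.1
All same sign? no

No, outside


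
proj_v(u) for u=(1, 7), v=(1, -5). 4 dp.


u.v = -34, |v| = sqrt(26) = 5.099
Scalar projection = u.v / |v| = -34 / sqrt(26) = -6.6679

-6.6679


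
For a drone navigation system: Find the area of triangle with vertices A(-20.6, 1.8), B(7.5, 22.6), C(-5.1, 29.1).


Area = |x_A(y_B-y_C) + x_B(y_C-y_A) + x_C(y_A-y_B)|/2
= |133.9 + 204.75 + 106.08|/2
= 444.73/2 = 222.365

222.365


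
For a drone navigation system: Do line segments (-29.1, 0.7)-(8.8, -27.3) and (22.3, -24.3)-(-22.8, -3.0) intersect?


Cross products: d1=-32.68, d2=422.85, d3=491.7, d4=36.17
d1*d2 < 0 and d3*d4 < 0? no

No, they don't intersect


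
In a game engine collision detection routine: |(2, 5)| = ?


|u| = sqrt(2^2 + 5^2) = sqrt(29) = 5.3852

5.3852


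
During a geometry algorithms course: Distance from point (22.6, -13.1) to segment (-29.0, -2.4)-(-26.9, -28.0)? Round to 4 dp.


Project P onto AB: t = 0.5794 (clamped to [0,1])
Closest point on segment: (-27.7832, -17.233)
Distance: 50.5525

50.5525


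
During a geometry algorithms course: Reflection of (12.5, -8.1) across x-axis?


Reflection over x-axis: (x,y) -> (x,-y)
(12.5, -8.1) -> (12.5, 8.1)

(12.5, 8.1)


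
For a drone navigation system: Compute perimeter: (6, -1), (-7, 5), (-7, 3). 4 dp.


Sides: (6, -1)->(-7, 5): sqrt(205) = 14.317821, (-7, 5)->(-7, 3): sqrt(4) = 2, (-7, 3)->(6, -1): sqrt(185) = 13.601471
Sum = 29.919292
Perimeter = 29.9193

29.9193


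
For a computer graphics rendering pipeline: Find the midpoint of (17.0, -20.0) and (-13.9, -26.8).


M = ((17+(-13.9))/2, ((-20)+(-26.8))/2)
= (1.55, -23.4)

(1.55, -23.4)


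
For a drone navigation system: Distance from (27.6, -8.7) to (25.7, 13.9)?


dx=-1.9, dy=22.6
d^2 = (-1.9)^2 + 22.6^2 = 514.37
d = sqrt(514.37) = 22.6797

22.6797


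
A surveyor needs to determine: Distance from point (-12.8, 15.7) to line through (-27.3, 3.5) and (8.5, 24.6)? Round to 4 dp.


|cross product| = 130.81
|line direction| = sqrt(1726.85) = 41.5554
Distance = 130.81/sqrt(1726.85) = 3.1478

3.1478


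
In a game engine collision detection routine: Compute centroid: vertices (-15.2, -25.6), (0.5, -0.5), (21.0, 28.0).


Centroid = ((x_A+x_B+x_C)/3, (y_A+y_B+y_C)/3)
= (((-15.2)+0.5+21)/3, ((-25.6)+(-0.5)+28)/3)
= (2.1, 0.6333)

(2.1, 0.6333)


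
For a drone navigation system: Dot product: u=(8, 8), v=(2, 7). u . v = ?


u . v = u_x*v_x + u_y*v_y = 8*2 + 8*7
= 16 + 56 = 72

72


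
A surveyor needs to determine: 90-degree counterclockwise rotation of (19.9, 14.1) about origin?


90° CCW: (x,y) -> (-y, x)
(19.9,14.1) -> (-14.1, 19.9)

(-14.1, 19.9)


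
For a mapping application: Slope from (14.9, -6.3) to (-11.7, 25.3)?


slope = (y2-y1)/(x2-x1) = (25.3-(-6.3))/((-11.7)-14.9) = 31.6/(-26.6) = -1.188

-1.188


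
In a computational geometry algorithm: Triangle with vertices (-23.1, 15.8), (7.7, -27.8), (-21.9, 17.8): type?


Side lengths squared: AB^2=2849.6, BC^2=2955.52, CA^2=5.44
Sorted: [5.44, 2849.6, 2955.52]
By sides: Scalene, By angles: Obtuse

Scalene, Obtuse


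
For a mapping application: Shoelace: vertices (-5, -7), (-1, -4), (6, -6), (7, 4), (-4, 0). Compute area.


Shoelace sum: ((-5)*(-4) - (-1)*(-7)) + ((-1)*(-6) - 6*(-4)) + (6*4 - 7*(-6)) + (7*0 - (-4)*4) + ((-4)*(-7) - (-5)*0)
= 153
Area = |153|/2 = 76.5

76.5


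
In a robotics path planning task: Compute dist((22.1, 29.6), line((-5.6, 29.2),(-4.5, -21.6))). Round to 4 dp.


|cross product| = 1407.6
|line direction| = sqrt(2581.85) = 50.8119
Distance = 1407.6/sqrt(2581.85) = 27.7022

27.7022


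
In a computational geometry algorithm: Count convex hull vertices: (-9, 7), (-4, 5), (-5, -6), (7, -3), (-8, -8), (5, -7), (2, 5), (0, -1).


Convex hull vertices (CCW): (-9, 7), (-8, -8), (5, -7), (7, -3), (2, 5)
Count = 5

5


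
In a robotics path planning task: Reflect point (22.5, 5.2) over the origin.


Reflection over origin: (x,y) -> (-x,-y)
(22.5, 5.2) -> (-22.5, -5.2)

(-22.5, -5.2)


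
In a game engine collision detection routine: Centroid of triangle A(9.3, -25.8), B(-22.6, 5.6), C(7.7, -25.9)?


Centroid = ((x_A+x_B+x_C)/3, (y_A+y_B+y_C)/3)
= ((9.3+(-22.6)+7.7)/3, ((-25.8)+5.6+(-25.9))/3)
= (-1.8667, -15.3667)

(-1.8667, -15.3667)


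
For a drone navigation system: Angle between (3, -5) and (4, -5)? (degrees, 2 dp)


u.v = 37, |u| = sqrt(34) = 5.831, |v| = sqrt(41) = 6.4031
cos(theta) = u.v/(|u||v|) = 37/sqrt(1394) = 0.990992
theta = acos(0.990992) = 7.7 degrees

7.7 degrees


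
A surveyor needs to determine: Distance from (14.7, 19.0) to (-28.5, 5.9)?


dx=-43.2, dy=-13.1
d^2 = (-43.2)^2 + (-13.1)^2 = 2037.85
d = sqrt(2037.85) = 45.1426

45.1426


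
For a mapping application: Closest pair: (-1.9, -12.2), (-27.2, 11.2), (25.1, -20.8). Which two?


d(P0,P1) = 34.4623, d(P0,P2) = 28.3365, d(P1,P2) = 61.313
Closest: P0 and P2

Closest pair: (-1.9, -12.2) and (25.1, -20.8), distance = 28.3365


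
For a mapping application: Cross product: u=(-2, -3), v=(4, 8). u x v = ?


u x v = u_x*v_y - u_y*v_x = (-2)*8 - (-3)*4
= (-16) - (-12) = -4

-4


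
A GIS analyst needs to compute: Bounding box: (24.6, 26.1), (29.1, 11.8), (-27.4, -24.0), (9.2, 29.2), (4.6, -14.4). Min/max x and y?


x range: [-27.4, 29.1]
y range: [-24, 29.2]
Bounding box: (-27.4,-24) to (29.1,29.2)

(-27.4,-24) to (29.1,29.2)


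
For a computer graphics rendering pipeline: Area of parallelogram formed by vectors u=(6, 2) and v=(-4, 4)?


|u x v| = |6*4 - 2*(-4)|
= |24 - (-8)| = 32

32


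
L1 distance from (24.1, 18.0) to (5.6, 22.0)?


|24.1-5.6| + |18-22| = 18.5 + 4 = 22.5

22.5


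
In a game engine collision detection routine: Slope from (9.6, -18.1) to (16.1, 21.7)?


slope = (y2-y1)/(x2-x1) = (21.7-(-18.1))/(16.1-9.6) = 39.8/6.5 = 6.1231

6.1231


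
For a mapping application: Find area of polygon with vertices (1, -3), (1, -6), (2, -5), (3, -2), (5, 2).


Shoelace sum: (1*(-6) - 1*(-3)) + (1*(-5) - 2*(-6)) + (2*(-2) - 3*(-5)) + (3*2 - 5*(-2)) + (5*(-3) - 1*2)
= 14
Area = |14|/2 = 7

7


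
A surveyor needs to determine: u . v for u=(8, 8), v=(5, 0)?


u . v = u_x*v_x + u_y*v_y = 8*5 + 8*0
= 40 + 0 = 40

40


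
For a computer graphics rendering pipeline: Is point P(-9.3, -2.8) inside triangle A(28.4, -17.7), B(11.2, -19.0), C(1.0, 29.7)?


Cross products: AB x AP = -305.29, BC x BP = 833.11, CA x CP = -1378.72
All same sign? no

No, outside


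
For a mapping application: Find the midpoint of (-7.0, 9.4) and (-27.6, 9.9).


M = (((-7)+(-27.6))/2, (9.4+9.9)/2)
= (-17.3, 9.65)

(-17.3, 9.65)


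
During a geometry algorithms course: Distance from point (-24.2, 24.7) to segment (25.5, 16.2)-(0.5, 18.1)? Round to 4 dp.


Project P onto AB: t = 1 (clamped to [0,1])
Closest point on segment: (0.5, 18.1)
Distance: 25.5666

25.5666


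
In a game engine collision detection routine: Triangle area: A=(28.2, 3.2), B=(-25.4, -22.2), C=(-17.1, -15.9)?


Area = |x_A(y_B-y_C) + x_B(y_C-y_A) + x_C(y_A-y_B)|/2
= |(-177.66) + 485.14 + (-434.34)|/2
= 126.86/2 = 63.43

63.43


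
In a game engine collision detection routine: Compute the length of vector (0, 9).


|u| = sqrt(0^2 + 9^2) = sqrt(81) = 9

9


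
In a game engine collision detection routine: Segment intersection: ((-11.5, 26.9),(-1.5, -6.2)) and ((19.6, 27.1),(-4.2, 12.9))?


Cross products: d1=-436.86, d2=492.92, d3=1031.41, d4=101.63
d1*d2 < 0 and d3*d4 < 0? no

No, they don't intersect


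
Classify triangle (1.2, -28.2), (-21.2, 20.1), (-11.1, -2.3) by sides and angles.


Side lengths squared: AB^2=2834.65, BC^2=603.77, CA^2=822.1
Sorted: [603.77, 822.1, 2834.65]
By sides: Scalene, By angles: Obtuse

Scalene, Obtuse


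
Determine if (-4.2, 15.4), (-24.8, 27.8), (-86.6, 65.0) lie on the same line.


Cross product: ((-24.8)-(-4.2))*(65-15.4) - (27.8-15.4)*((-86.6)-(-4.2))
= 0

Yes, collinear


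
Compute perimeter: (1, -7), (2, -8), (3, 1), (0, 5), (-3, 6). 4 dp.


Sides: (1, -7)->(2, -8): sqrt(2) = 1.414214, (2, -8)->(3, 1): sqrt(82) = 9.055385, (3, 1)->(0, 5): sqrt(25) = 5, (0, 5)->(-3, 6): sqrt(10) = 3.162278, (-3, 6)->(1, -7): sqrt(185) = 13.601471
Sum = 32.233348
Perimeter = 32.2333

32.2333


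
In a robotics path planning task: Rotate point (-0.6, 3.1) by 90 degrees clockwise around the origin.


90° CW: (x,y) -> (y, -x)
(-0.6,3.1) -> (3.1, 0.6)

(3.1, 0.6)


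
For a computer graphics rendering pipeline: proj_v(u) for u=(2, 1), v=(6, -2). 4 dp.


u.v = 10, |v| = sqrt(40) = 6.3246
Scalar projection = u.v / |v| = 10 / sqrt(40) = 1.5811

1.5811


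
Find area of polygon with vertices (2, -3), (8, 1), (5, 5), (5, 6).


Shoelace sum: (2*1 - 8*(-3)) + (8*5 - 5*1) + (5*6 - 5*5) + (5*(-3) - 2*6)
= 39
Area = |39|/2 = 19.5

19.5


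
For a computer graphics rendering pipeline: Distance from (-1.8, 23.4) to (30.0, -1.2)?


dx=31.8, dy=-24.6
d^2 = 31.8^2 + (-24.6)^2 = 1616.4
d = sqrt(1616.4) = 40.2045

40.2045


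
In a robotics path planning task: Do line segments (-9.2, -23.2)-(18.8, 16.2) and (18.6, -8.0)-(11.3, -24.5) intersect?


Cross products: d1=-347.74, d2=-173.36, d3=-669.72, d4=-844.1
d1*d2 < 0 and d3*d4 < 0? no

No, they don't intersect


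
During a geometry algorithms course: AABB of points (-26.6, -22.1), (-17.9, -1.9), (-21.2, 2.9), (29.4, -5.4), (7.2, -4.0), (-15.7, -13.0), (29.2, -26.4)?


x range: [-26.6, 29.4]
y range: [-26.4, 2.9]
Bounding box: (-26.6,-26.4) to (29.4,2.9)

(-26.6,-26.4) to (29.4,2.9)


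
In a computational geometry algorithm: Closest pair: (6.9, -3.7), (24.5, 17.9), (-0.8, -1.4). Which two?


d(P0,P1) = 27.8625, d(P0,P2) = 8.0362, d(P1,P2) = 31.8211
Closest: P0 and P2

Closest pair: (6.9, -3.7) and (-0.8, -1.4), distance = 8.0362


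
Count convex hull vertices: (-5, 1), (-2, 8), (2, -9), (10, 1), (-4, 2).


Convex hull vertices (CCW): (-5, 1), (2, -9), (10, 1), (-2, 8)
Count = 4

4


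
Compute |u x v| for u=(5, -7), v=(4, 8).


|u x v| = |5*8 - (-7)*4|
= |40 - (-28)| = 68

68


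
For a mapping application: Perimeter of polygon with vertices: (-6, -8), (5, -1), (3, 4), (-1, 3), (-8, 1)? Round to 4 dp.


Sides: (-6, -8)->(5, -1): sqrt(170) = 13.038405, (5, -1)->(3, 4): sqrt(29) = 5.385165, (3, 4)->(-1, 3): sqrt(17) = 4.123106, (-1, 3)->(-8, 1): sqrt(53) = 7.28011, (-8, 1)->(-6, -8): sqrt(85) = 9.219544
Sum = 39.04633
Perimeter = 39.0463

39.0463


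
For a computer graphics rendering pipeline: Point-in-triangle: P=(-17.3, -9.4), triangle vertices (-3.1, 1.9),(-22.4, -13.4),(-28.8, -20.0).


Cross products: AB x AP = 0.83, BC x BP = 8.06, CA x CP = 20.57
All same sign? yes

Yes, inside


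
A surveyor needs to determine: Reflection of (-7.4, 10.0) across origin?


Reflection over origin: (x,y) -> (-x,-y)
(-7.4, 10) -> (7.4, -10)

(7.4, -10)


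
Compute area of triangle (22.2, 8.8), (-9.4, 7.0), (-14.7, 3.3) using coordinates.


Area = |x_A(y_B-y_C) + x_B(y_C-y_A) + x_C(y_A-y_B)|/2
= |82.14 + 51.7 + (-26.46)|/2
= 107.38/2 = 53.69

53.69


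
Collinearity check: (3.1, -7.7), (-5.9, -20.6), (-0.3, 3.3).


Cross product: ((-5.9)-3.1)*(3.3-(-7.7)) - ((-20.6)-(-7.7))*((-0.3)-3.1)
= -142.86

No, not collinear


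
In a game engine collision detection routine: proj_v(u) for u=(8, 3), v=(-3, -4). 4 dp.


u.v = -36, |v| = sqrt(25) = 5
Scalar projection = u.v / |v| = -36 / sqrt(25) = -7.2

-7.2


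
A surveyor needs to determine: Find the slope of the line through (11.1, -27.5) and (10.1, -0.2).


slope = (y2-y1)/(x2-x1) = ((-0.2)-(-27.5))/(10.1-11.1) = 27.3/(-1) = -27.3

-27.3


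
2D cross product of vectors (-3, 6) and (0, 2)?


u x v = u_x*v_y - u_y*v_x = (-3)*2 - 6*0
= (-6) - 0 = -6

-6


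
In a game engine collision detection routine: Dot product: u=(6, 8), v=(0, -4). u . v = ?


u . v = u_x*v_x + u_y*v_y = 6*0 + 8*(-4)
= 0 + (-32) = -32

-32


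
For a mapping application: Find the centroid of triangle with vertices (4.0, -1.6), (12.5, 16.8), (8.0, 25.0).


Centroid = ((x_A+x_B+x_C)/3, (y_A+y_B+y_C)/3)
= ((4+12.5+8)/3, ((-1.6)+16.8+25)/3)
= (8.1667, 13.4)

(8.1667, 13.4)


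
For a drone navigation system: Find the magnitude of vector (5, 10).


|u| = sqrt(5^2 + 10^2) = sqrt(125) = 11.1803

11.1803


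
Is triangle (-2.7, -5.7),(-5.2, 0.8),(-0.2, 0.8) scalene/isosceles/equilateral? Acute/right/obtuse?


Side lengths squared: AB^2=48.5, BC^2=25, CA^2=48.5
Sorted: [25, 48.5, 48.5]
By sides: Isosceles, By angles: Acute

Isosceles, Acute


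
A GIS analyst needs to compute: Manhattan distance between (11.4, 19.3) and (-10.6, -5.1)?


|11.4-(-10.6)| + |19.3-(-5.1)| = 22 + 24.4 = 46.4

46.4


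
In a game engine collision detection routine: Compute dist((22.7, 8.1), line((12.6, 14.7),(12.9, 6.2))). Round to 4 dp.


|cross product| = 83.87
|line direction| = sqrt(72.34) = 8.5053
Distance = 83.87/sqrt(72.34) = 9.8609

9.8609


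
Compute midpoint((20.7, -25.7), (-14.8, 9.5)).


M = ((20.7+(-14.8))/2, ((-25.7)+9.5)/2)
= (2.95, -8.1)

(2.95, -8.1)


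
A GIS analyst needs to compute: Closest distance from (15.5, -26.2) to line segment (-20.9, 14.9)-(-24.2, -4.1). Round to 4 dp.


Project P onto AB: t = 1 (clamped to [0,1])
Closest point on segment: (-24.2, -4.1)
Distance: 45.4368

45.4368


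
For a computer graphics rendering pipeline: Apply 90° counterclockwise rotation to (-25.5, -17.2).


90° CCW: (x,y) -> (-y, x)
(-25.5,-17.2) -> (17.2, -25.5)

(17.2, -25.5)


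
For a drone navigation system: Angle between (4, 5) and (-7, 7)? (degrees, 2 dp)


u.v = 7, |u| = sqrt(41) = 6.4031, |v| = sqrt(98) = 9.8995
cos(theta) = u.v/(|u||v|) = 7/sqrt(4018) = 0.110432
theta = acos(0.110432) = 83.66 degrees

83.66 degrees


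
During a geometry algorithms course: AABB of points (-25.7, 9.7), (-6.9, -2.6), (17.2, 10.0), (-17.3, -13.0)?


x range: [-25.7, 17.2]
y range: [-13, 10]
Bounding box: (-25.7,-13) to (17.2,10)

(-25.7,-13) to (17.2,10)


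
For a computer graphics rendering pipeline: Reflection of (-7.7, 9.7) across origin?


Reflection over origin: (x,y) -> (-x,-y)
(-7.7, 9.7) -> (7.7, -9.7)

(7.7, -9.7)


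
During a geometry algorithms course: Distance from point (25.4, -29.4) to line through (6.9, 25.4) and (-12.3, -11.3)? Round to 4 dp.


|cross product| = 1731.11
|line direction| = sqrt(1715.53) = 41.419
Distance = 1731.11/sqrt(1715.53) = 41.7951

41.7951


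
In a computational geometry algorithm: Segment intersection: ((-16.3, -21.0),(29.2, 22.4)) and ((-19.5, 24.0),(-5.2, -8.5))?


Cross products: d1=-539.5, d2=1559.87, d3=2186.38, d4=87.01
d1*d2 < 0 and d3*d4 < 0? no

No, they don't intersect


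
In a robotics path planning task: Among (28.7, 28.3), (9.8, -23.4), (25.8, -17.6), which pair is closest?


d(P0,P1) = 55.0463, d(P0,P2) = 45.9915, d(P1,P2) = 17.0188
Closest: P1 and P2

Closest pair: (9.8, -23.4) and (25.8, -17.6), distance = 17.0188


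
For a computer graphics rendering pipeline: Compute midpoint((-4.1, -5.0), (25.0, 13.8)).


M = (((-4.1)+25)/2, ((-5)+13.8)/2)
= (10.45, 4.4)

(10.45, 4.4)


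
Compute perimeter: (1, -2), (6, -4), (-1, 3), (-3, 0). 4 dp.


Sides: (1, -2)->(6, -4): sqrt(29) = 5.385165, (6, -4)->(-1, 3): sqrt(98) = 9.899495, (-1, 3)->(-3, 0): sqrt(13) = 3.605551, (-3, 0)->(1, -2): sqrt(20) = 4.472136
Sum = 23.362347
Perimeter = 23.3623

23.3623


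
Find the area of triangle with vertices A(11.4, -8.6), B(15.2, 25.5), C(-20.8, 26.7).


Area = |x_A(y_B-y_C) + x_B(y_C-y_A) + x_C(y_A-y_B)|/2
= |(-13.68) + 536.56 + 709.28|/2
= 1232.16/2 = 616.08

616.08


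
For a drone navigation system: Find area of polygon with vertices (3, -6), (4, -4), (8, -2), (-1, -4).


Shoelace sum: (3*(-4) - 4*(-6)) + (4*(-2) - 8*(-4)) + (8*(-4) - (-1)*(-2)) + ((-1)*(-6) - 3*(-4))
= 20
Area = |20|/2 = 10

10


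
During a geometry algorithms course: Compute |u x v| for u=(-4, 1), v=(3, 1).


|u x v| = |(-4)*1 - 1*3|
= |(-4) - 3| = 7

7


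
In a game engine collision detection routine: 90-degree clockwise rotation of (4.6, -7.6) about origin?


90° CW: (x,y) -> (y, -x)
(4.6,-7.6) -> (-7.6, -4.6)

(-7.6, -4.6)


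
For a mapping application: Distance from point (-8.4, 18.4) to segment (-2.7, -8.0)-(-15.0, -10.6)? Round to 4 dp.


Project P onto AB: t = 0.0093 (clamped to [0,1])
Closest point on segment: (-2.8144, -8.0242)
Distance: 27.0081

27.0081


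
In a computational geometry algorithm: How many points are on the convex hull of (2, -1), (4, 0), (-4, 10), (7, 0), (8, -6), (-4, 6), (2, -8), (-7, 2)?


Convex hull vertices (CCW): (-7, 2), (2, -8), (8, -6), (7, 0), (-4, 10)
Count = 5

5


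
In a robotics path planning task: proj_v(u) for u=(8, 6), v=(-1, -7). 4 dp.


u.v = -50, |v| = sqrt(50) = 7.0711
Scalar projection = u.v / |v| = -50 / sqrt(50) = -7.0711

-7.0711


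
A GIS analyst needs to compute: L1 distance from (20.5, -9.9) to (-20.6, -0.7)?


|20.5-(-20.6)| + |(-9.9)-(-0.7)| = 41.1 + 9.2 = 50.3

50.3


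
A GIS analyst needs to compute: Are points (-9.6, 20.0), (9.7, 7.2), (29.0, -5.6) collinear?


Cross product: (9.7-(-9.6))*((-5.6)-20) - (7.2-20)*(29-(-9.6))
= 0

Yes, collinear


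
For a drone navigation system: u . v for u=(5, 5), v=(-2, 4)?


u . v = u_x*v_x + u_y*v_y = 5*(-2) + 5*4
= (-10) + 20 = 10

10


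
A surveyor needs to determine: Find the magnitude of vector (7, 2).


|u| = sqrt(7^2 + 2^2) = sqrt(53) = 7.2801

7.2801


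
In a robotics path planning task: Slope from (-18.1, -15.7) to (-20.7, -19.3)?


slope = (y2-y1)/(x2-x1) = ((-19.3)-(-15.7))/((-20.7)-(-18.1)) = (-3.6)/(-2.6) = 1.3846

1.3846


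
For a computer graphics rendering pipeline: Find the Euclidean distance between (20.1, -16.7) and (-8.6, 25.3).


dx=-28.7, dy=42
d^2 = (-28.7)^2 + 42^2 = 2587.69
d = sqrt(2587.69) = 50.8693

50.8693


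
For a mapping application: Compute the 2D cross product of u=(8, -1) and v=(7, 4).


u x v = u_x*v_y - u_y*v_x = 8*4 - (-1)*7
= 32 - (-7) = 39

39


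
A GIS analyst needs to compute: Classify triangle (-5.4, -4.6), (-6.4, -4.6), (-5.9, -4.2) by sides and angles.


Side lengths squared: AB^2=1, BC^2=0.41, CA^2=0.41
Sorted: [0.41, 0.41, 1]
By sides: Isosceles, By angles: Obtuse

Isosceles, Obtuse


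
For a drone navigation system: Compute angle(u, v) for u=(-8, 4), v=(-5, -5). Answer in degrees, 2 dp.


u.v = 20, |u| = sqrt(80) = 8.9443, |v| = sqrt(50) = 7.0711
cos(theta) = u.v/(|u||v|) = 20/sqrt(4000) = 0.316228
theta = acos(0.316228) = 71.57 degrees

71.57 degrees


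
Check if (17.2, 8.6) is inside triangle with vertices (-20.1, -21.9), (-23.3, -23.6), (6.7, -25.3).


Cross products: AB x AP = -34.19, BC x BP = 1034.85, CA x CP = -944.22
All same sign? no

No, outside


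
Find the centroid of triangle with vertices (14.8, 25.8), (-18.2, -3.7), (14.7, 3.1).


Centroid = ((x_A+x_B+x_C)/3, (y_A+y_B+y_C)/3)
= ((14.8+(-18.2)+14.7)/3, (25.8+(-3.7)+3.1)/3)
= (3.7667, 8.4)

(3.7667, 8.4)


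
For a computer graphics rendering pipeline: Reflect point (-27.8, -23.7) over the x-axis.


Reflection over x-axis: (x,y) -> (x,-y)
(-27.8, -23.7) -> (-27.8, 23.7)

(-27.8, 23.7)


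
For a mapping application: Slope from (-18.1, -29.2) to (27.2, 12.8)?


slope = (y2-y1)/(x2-x1) = (12.8-(-29.2))/(27.2-(-18.1)) = 42/45.3 = 0.9272

0.9272


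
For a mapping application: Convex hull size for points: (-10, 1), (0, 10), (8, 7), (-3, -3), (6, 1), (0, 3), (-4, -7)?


Convex hull vertices (CCW): (-10, 1), (-4, -7), (6, 1), (8, 7), (0, 10)
Count = 5

5


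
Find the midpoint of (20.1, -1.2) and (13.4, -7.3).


M = ((20.1+13.4)/2, ((-1.2)+(-7.3))/2)
= (16.75, -4.25)

(16.75, -4.25)


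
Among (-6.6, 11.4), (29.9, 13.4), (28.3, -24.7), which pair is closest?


d(P0,P1) = 36.5548, d(P0,P2) = 50.2118, d(P1,P2) = 38.1336
Closest: P0 and P1

Closest pair: (-6.6, 11.4) and (29.9, 13.4), distance = 36.5548


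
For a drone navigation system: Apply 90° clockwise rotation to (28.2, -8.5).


90° CW: (x,y) -> (y, -x)
(28.2,-8.5) -> (-8.5, -28.2)

(-8.5, -28.2)


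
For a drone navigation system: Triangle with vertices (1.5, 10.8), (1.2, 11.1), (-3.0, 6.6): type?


Side lengths squared: AB^2=0.18, BC^2=37.89, CA^2=37.89
Sorted: [0.18, 37.89, 37.89]
By sides: Isosceles, By angles: Acute

Isosceles, Acute


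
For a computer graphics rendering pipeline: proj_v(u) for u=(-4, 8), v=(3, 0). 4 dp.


u.v = -12, |v| = sqrt(9) = 3
Scalar projection = u.v / |v| = -12 / sqrt(9) = -4

-4


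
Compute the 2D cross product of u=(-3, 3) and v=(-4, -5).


u x v = u_x*v_y - u_y*v_x = (-3)*(-5) - 3*(-4)
= 15 - (-12) = 27

27


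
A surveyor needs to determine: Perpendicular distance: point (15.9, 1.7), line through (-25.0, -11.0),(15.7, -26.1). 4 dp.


|cross product| = 1134.48
|line direction| = sqrt(1884.5) = 43.4108
Distance = 1134.48/sqrt(1884.5) = 26.1336

26.1336


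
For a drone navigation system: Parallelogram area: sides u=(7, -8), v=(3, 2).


|u x v| = |7*2 - (-8)*3|
= |14 - (-24)| = 38

38


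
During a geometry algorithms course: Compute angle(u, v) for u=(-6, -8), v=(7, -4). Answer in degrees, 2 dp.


u.v = -10, |u| = sqrt(100) = 10, |v| = sqrt(65) = 8.0623
cos(theta) = u.v/(|u||v|) = -10/sqrt(6500) = -0.124035
theta = acos(-0.124035) = 97.13 degrees

97.13 degrees


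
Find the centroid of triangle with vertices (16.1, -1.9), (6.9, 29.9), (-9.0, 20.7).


Centroid = ((x_A+x_B+x_C)/3, (y_A+y_B+y_C)/3)
= ((16.1+6.9+(-9))/3, ((-1.9)+29.9+20.7)/3)
= (4.6667, 16.2333)

(4.6667, 16.2333)


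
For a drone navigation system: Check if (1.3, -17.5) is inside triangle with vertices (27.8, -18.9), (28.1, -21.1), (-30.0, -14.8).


Cross products: AB x AP = -57.88, BC x BP = -40.32, CA x CP = -27.73
All same sign? yes

Yes, inside


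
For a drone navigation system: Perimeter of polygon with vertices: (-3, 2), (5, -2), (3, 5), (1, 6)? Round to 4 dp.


Sides: (-3, 2)->(5, -2): sqrt(80) = 8.944272, (5, -2)->(3, 5): sqrt(53) = 7.28011, (3, 5)->(1, 6): sqrt(5) = 2.236068, (1, 6)->(-3, 2): sqrt(32) = 5.656854
Sum = 24.117304
Perimeter = 24.1173

24.1173


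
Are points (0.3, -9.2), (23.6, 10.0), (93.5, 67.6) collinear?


Cross product: (23.6-0.3)*(67.6-(-9.2)) - (10-(-9.2))*(93.5-0.3)
= 0

Yes, collinear


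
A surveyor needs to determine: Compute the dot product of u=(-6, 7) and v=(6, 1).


u . v = u_x*v_x + u_y*v_y = (-6)*6 + 7*1
= (-36) + 7 = -29

-29


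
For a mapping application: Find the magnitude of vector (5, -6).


|u| = sqrt(5^2 + (-6)^2) = sqrt(61) = 7.8102

7.8102


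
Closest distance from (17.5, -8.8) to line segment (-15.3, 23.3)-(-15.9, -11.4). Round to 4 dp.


Project P onto AB: t = 0.9085 (clamped to [0,1])
Closest point on segment: (-15.8451, -8.2234)
Distance: 33.3501

33.3501


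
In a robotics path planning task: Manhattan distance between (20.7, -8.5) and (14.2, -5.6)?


|20.7-14.2| + |(-8.5)-(-5.6)| = 6.5 + 2.9 = 9.4

9.4


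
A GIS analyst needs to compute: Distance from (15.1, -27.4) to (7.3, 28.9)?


dx=-7.8, dy=56.3
d^2 = (-7.8)^2 + 56.3^2 = 3230.53
d = sqrt(3230.53) = 56.8378

56.8378


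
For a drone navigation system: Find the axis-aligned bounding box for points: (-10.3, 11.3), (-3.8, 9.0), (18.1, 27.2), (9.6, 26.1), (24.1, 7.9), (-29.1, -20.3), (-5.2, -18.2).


x range: [-29.1, 24.1]
y range: [-20.3, 27.2]
Bounding box: (-29.1,-20.3) to (24.1,27.2)

(-29.1,-20.3) to (24.1,27.2)


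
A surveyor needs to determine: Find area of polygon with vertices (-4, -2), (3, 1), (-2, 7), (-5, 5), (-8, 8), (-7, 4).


Shoelace sum: ((-4)*1 - 3*(-2)) + (3*7 - (-2)*1) + ((-2)*5 - (-5)*7) + ((-5)*8 - (-8)*5) + ((-8)*4 - (-7)*8) + ((-7)*(-2) - (-4)*4)
= 104
Area = |104|/2 = 52

52


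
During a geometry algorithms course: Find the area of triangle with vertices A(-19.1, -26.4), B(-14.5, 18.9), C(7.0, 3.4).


Area = |x_A(y_B-y_C) + x_B(y_C-y_A) + x_C(y_A-y_B)|/2
= |(-296.05) + (-432.1) + (-317.1)|/2
= 1045.25/2 = 522.625

522.625


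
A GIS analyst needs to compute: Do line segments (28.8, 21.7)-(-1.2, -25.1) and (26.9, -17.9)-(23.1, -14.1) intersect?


Cross products: d1=-157.7, d2=134.14, d3=1099.08, d4=807.24
d1*d2 < 0 and d3*d4 < 0? no

No, they don't intersect


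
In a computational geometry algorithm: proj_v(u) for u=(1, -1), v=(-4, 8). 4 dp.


u.v = -12, |v| = sqrt(80) = 8.9443
Scalar projection = u.v / |v| = -12 / sqrt(80) = -1.3416

-1.3416


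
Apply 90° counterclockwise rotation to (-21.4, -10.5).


90° CCW: (x,y) -> (-y, x)
(-21.4,-10.5) -> (10.5, -21.4)

(10.5, -21.4)


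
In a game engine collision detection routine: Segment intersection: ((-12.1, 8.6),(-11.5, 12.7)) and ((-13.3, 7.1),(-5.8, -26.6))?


Cross products: d1=51.69, d2=102.66, d3=4.02, d4=-46.95
d1*d2 < 0 and d3*d4 < 0? no

No, they don't intersect


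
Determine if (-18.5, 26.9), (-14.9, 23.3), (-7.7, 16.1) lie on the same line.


Cross product: ((-14.9)-(-18.5))*(16.1-26.9) - (23.3-26.9)*((-7.7)-(-18.5))
= 0

Yes, collinear


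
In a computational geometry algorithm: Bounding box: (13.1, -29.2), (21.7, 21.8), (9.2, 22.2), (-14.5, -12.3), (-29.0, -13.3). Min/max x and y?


x range: [-29, 21.7]
y range: [-29.2, 22.2]
Bounding box: (-29,-29.2) to (21.7,22.2)

(-29,-29.2) to (21.7,22.2)


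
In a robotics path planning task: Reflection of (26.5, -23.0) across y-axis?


Reflection over y-axis: (x,y) -> (-x,y)
(26.5, -23) -> (-26.5, -23)

(-26.5, -23)


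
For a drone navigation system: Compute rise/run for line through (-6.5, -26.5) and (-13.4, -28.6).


slope = (y2-y1)/(x2-x1) = ((-28.6)-(-26.5))/((-13.4)-(-6.5)) = (-2.1)/(-6.9) = 0.3043

0.3043


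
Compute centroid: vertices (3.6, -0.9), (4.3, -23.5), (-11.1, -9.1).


Centroid = ((x_A+x_B+x_C)/3, (y_A+y_B+y_C)/3)
= ((3.6+4.3+(-11.1))/3, ((-0.9)+(-23.5)+(-9.1))/3)
= (-1.0667, -11.1667)

(-1.0667, -11.1667)


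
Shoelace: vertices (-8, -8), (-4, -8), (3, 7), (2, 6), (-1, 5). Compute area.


Shoelace sum: ((-8)*(-8) - (-4)*(-8)) + ((-4)*7 - 3*(-8)) + (3*6 - 2*7) + (2*5 - (-1)*6) + ((-1)*(-8) - (-8)*5)
= 96
Area = |96|/2 = 48

48


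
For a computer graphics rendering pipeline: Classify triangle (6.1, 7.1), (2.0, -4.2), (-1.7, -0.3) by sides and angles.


Side lengths squared: AB^2=144.5, BC^2=28.9, CA^2=115.6
Sorted: [28.9, 115.6, 144.5]
By sides: Scalene, By angles: Right

Scalene, Right


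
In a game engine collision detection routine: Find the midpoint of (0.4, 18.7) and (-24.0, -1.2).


M = ((0.4+(-24))/2, (18.7+(-1.2))/2)
= (-11.8, 8.75)

(-11.8, 8.75)


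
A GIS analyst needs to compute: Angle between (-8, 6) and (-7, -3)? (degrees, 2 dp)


u.v = 38, |u| = sqrt(100) = 10, |v| = sqrt(58) = 7.6158
cos(theta) = u.v/(|u||v|) = 38/sqrt(5800) = 0.498964
theta = acos(0.498964) = 60.07 degrees

60.07 degrees


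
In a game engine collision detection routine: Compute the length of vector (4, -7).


|u| = sqrt(4^2 + (-7)^2) = sqrt(65) = 8.0623

8.0623


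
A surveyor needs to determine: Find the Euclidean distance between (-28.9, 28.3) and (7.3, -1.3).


dx=36.2, dy=-29.6
d^2 = 36.2^2 + (-29.6)^2 = 2186.6
d = sqrt(2186.6) = 46.7611

46.7611


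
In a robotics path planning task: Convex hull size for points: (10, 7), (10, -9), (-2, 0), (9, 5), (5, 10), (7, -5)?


Convex hull vertices (CCW): (-2, 0), (10, -9), (10, 7), (5, 10)
Count = 4

4


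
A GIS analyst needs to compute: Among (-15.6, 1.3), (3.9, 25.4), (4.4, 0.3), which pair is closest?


d(P0,P1) = 31.001, d(P0,P2) = 20.025, d(P1,P2) = 25.105
Closest: P0 and P2

Closest pair: (-15.6, 1.3) and (4.4, 0.3), distance = 20.025


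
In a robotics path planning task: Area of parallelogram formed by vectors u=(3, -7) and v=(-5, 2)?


|u x v| = |3*2 - (-7)*(-5)|
= |6 - 35| = 29

29


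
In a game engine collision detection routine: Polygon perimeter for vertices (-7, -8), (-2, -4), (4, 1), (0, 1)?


Sides: (-7, -8)->(-2, -4): sqrt(41) = 6.403124, (-2, -4)->(4, 1): sqrt(61) = 7.81025, (4, 1)->(0, 1): sqrt(16) = 4, (0, 1)->(-7, -8): sqrt(130) = 11.401754
Sum = 29.615128
Perimeter = 29.6151

29.6151


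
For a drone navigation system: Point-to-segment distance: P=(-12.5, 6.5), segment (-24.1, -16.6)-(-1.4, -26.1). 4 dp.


Project P onto AB: t = 0.0724 (clamped to [0,1])
Closest point on segment: (-22.4554, -17.2883)
Distance: 25.7874

25.7874


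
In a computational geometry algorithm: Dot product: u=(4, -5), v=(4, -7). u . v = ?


u . v = u_x*v_x + u_y*v_y = 4*4 + (-5)*(-7)
= 16 + 35 = 51

51


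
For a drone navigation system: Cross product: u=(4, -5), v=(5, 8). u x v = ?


u x v = u_x*v_y - u_y*v_x = 4*8 - (-5)*5
= 32 - (-25) = 57

57


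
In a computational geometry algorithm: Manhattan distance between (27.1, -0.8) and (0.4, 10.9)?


|27.1-0.4| + |(-0.8)-10.9| = 26.7 + 11.7 = 38.4

38.4


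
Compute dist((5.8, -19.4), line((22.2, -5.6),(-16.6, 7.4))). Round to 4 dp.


|cross product| = 748.64
|line direction| = sqrt(1674.44) = 40.9199
Distance = 748.64/sqrt(1674.44) = 18.2952

18.2952


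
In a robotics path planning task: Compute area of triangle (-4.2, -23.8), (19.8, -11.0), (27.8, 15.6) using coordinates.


Area = |x_A(y_B-y_C) + x_B(y_C-y_A) + x_C(y_A-y_B)|/2
= |111.72 + 780.12 + (-355.84)|/2
= 536/2 = 268

268


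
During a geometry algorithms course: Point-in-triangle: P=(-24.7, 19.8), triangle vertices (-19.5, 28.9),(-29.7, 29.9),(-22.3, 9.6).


Cross products: AB x AP = 98.02, BC x BP = 26.76, CA x CP = 74.88
All same sign? yes

Yes, inside


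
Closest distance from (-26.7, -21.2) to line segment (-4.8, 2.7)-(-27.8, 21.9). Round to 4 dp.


Project P onto AB: t = 0.0499 (clamped to [0,1])
Closest point on segment: (-5.9484, 3.6587)
Distance: 32.3818

32.3818


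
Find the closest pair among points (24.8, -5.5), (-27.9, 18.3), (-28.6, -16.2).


d(P0,P1) = 57.825, d(P0,P2) = 54.4615, d(P1,P2) = 34.5071
Closest: P1 and P2

Closest pair: (-27.9, 18.3) and (-28.6, -16.2), distance = 34.5071


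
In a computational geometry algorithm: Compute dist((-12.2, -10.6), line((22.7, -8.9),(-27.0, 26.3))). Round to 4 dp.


|cross product| = 1312.97
|line direction| = sqrt(3709.13) = 60.9026
Distance = 1312.97/sqrt(3709.13) = 21.5585

21.5585


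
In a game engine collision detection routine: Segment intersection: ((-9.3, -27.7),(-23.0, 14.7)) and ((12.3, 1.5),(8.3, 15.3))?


Cross products: d1=414.88, d2=434.34, d3=-1315.88, d4=-1335.34
d1*d2 < 0 and d3*d4 < 0? no

No, they don't intersect


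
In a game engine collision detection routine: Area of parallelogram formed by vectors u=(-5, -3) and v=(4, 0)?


|u x v| = |(-5)*0 - (-3)*4|
= |0 - (-12)| = 12

12


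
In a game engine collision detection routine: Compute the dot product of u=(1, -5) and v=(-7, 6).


u . v = u_x*v_x + u_y*v_y = 1*(-7) + (-5)*6
= (-7) + (-30) = -37

-37


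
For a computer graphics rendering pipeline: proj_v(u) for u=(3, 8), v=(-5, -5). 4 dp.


u.v = -55, |v| = sqrt(50) = 7.0711
Scalar projection = u.v / |v| = -55 / sqrt(50) = -7.7782

-7.7782


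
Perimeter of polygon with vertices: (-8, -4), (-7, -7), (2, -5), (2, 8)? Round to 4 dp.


Sides: (-8, -4)->(-7, -7): sqrt(10) = 3.162278, (-7, -7)->(2, -5): sqrt(85) = 9.219544, (2, -5)->(2, 8): sqrt(169) = 13, (2, 8)->(-8, -4): sqrt(244) = 15.620499
Sum = 41.002321
Perimeter = 41.0023

41.0023


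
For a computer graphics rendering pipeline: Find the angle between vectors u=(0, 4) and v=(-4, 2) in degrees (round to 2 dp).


u.v = 8, |u| = sqrt(16) = 4, |v| = sqrt(20) = 4.4721
cos(theta) = u.v/(|u||v|) = 8/sqrt(320) = 0.447214
theta = acos(0.447214) = 63.43 degrees

63.43 degrees


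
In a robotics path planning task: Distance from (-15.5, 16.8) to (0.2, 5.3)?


dx=15.7, dy=-11.5
d^2 = 15.7^2 + (-11.5)^2 = 378.74
d = sqrt(378.74) = 19.4612

19.4612


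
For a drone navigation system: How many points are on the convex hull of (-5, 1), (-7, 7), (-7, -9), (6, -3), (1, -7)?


Convex hull vertices (CCW): (-7, -9), (1, -7), (6, -3), (-7, 7)
Count = 4

4


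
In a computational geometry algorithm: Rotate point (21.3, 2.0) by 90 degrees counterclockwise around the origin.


90° CCW: (x,y) -> (-y, x)
(21.3,2) -> (-2, 21.3)

(-2, 21.3)


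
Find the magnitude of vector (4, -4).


|u| = sqrt(4^2 + (-4)^2) = sqrt(32) = 5.6569

5.6569


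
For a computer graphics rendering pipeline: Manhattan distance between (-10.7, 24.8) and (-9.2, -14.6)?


|(-10.7)-(-9.2)| + |24.8-(-14.6)| = 1.5 + 39.4 = 40.9

40.9


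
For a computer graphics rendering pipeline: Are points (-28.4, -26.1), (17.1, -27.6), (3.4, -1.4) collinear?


Cross product: (17.1-(-28.4))*((-1.4)-(-26.1)) - ((-27.6)-(-26.1))*(3.4-(-28.4))
= 1171.55

No, not collinear


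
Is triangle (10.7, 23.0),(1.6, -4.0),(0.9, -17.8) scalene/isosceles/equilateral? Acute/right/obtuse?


Side lengths squared: AB^2=811.81, BC^2=190.93, CA^2=1760.68
Sorted: [190.93, 811.81, 1760.68]
By sides: Scalene, By angles: Obtuse

Scalene, Obtuse


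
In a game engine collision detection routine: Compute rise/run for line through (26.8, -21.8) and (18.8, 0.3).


slope = (y2-y1)/(x2-x1) = (0.3-(-21.8))/(18.8-26.8) = 22.1/(-8) = -2.7625

-2.7625


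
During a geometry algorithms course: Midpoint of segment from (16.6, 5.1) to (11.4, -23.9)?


M = ((16.6+11.4)/2, (5.1+(-23.9))/2)
= (14, -9.4)

(14, -9.4)


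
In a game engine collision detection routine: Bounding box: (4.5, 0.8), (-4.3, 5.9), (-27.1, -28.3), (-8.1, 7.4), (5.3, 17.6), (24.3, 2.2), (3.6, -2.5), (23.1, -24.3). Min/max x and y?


x range: [-27.1, 24.3]
y range: [-28.3, 17.6]
Bounding box: (-27.1,-28.3) to (24.3,17.6)

(-27.1,-28.3) to (24.3,17.6)


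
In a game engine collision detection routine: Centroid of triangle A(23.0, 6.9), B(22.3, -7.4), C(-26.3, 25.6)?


Centroid = ((x_A+x_B+x_C)/3, (y_A+y_B+y_C)/3)
= ((23+22.3+(-26.3))/3, (6.9+(-7.4)+25.6)/3)
= (6.3333, 8.3667)

(6.3333, 8.3667)


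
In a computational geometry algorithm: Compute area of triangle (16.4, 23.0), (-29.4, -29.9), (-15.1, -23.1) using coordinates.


Area = |x_A(y_B-y_C) + x_B(y_C-y_A) + x_C(y_A-y_B)|/2
= |(-111.52) + 1355.34 + (-798.79)|/2
= 445.03/2 = 222.515

222.515


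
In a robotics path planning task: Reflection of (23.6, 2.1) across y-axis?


Reflection over y-axis: (x,y) -> (-x,y)
(23.6, 2.1) -> (-23.6, 2.1)

(-23.6, 2.1)


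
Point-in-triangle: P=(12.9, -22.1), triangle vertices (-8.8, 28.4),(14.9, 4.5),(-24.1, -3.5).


Cross products: AB x AP = -678.22, BC x BP = 1021.4, CA x CP = -1464.88
All same sign? no

No, outside


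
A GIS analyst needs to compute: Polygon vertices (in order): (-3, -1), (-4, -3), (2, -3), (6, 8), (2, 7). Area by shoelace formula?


Shoelace sum: ((-3)*(-3) - (-4)*(-1)) + ((-4)*(-3) - 2*(-3)) + (2*8 - 6*(-3)) + (6*7 - 2*8) + (2*(-1) - (-3)*7)
= 102
Area = |102|/2 = 51

51


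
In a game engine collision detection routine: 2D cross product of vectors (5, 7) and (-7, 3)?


u x v = u_x*v_y - u_y*v_x = 5*3 - 7*(-7)
= 15 - (-49) = 64

64


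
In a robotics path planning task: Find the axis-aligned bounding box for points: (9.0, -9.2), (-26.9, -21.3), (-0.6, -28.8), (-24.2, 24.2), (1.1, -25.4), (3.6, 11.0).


x range: [-26.9, 9]
y range: [-28.8, 24.2]
Bounding box: (-26.9,-28.8) to (9,24.2)

(-26.9,-28.8) to (9,24.2)


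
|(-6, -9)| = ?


|u| = sqrt((-6)^2 + (-9)^2) = sqrt(117) = 10.8167

10.8167


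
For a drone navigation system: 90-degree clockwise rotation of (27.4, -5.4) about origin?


90° CW: (x,y) -> (y, -x)
(27.4,-5.4) -> (-5.4, -27.4)

(-5.4, -27.4)


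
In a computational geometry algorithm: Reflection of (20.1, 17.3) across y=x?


Reflection over y=x: (x,y) -> (y,x)
(20.1, 17.3) -> (17.3, 20.1)

(17.3, 20.1)


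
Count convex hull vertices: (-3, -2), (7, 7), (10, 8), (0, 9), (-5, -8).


Convex hull vertices (CCW): (-5, -8), (10, 8), (0, 9)
Count = 3

3


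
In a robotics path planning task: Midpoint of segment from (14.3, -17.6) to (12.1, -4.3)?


M = ((14.3+12.1)/2, ((-17.6)+(-4.3))/2)
= (13.2, -10.95)

(13.2, -10.95)


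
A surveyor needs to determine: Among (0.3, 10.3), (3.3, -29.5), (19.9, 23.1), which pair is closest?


d(P0,P1) = 39.9129, d(P0,P2) = 23.4094, d(P1,P2) = 55.1572
Closest: P0 and P2

Closest pair: (0.3, 10.3) and (19.9, 23.1), distance = 23.4094


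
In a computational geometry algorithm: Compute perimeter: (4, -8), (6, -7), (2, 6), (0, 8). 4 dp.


Sides: (4, -8)->(6, -7): sqrt(5) = 2.236068, (6, -7)->(2, 6): sqrt(185) = 13.601471, (2, 6)->(0, 8): sqrt(8) = 2.828427, (0, 8)->(4, -8): sqrt(272) = 16.492423
Sum = 35.158389
Perimeter = 35.1584

35.1584


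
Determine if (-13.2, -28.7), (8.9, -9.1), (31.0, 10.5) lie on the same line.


Cross product: (8.9-(-13.2))*(10.5-(-28.7)) - ((-9.1)-(-28.7))*(31-(-13.2))
= 0

Yes, collinear


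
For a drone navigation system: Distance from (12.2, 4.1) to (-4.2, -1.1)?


dx=-16.4, dy=-5.2
d^2 = (-16.4)^2 + (-5.2)^2 = 296
d = sqrt(296) = 17.2047

17.2047


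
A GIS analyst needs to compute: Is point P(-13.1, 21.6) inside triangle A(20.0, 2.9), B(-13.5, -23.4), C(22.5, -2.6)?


Cross products: AB x AP = -1496.98, BC x BP = 1611.68, CA x CP = 135.3
All same sign? no

No, outside


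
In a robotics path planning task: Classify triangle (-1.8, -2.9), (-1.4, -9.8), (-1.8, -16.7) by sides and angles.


Side lengths squared: AB^2=47.77, BC^2=47.77, CA^2=190.44
Sorted: [47.77, 47.77, 190.44]
By sides: Isosceles, By angles: Obtuse

Isosceles, Obtuse


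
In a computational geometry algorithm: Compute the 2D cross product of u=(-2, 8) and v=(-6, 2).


u x v = u_x*v_y - u_y*v_x = (-2)*2 - 8*(-6)
= (-4) - (-48) = 44

44
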